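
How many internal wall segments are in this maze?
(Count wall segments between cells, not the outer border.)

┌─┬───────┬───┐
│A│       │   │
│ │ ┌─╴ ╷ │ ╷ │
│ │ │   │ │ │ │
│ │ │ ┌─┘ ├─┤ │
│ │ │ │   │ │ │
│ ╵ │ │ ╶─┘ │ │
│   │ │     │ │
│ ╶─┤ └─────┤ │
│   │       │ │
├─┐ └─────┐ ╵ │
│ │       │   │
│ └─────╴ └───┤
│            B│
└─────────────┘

Counting internal wall segments:
Total internal walls: 36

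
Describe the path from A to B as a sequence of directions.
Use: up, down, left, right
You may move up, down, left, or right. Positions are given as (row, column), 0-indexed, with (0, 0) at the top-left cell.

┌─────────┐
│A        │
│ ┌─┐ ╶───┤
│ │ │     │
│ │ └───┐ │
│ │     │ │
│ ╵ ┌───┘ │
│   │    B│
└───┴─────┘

Finding the path and converting it to directions:
Path through cells: (0,0) → (0,1) → (0,2) → (1,2) → (1,3) → (1,4) → (2,4) → (3,4)
Directions: right, right, down, right, right, down, down

Solution:

┌─────────┐
│A → ↓    │
│ ┌─┐ ╶───┤
│ │ │↳ → ↓│
│ │ └───┐ │
│ │     │↓│
│ ╵ ┌───┘ │
│   │    B│
└───┴─────┘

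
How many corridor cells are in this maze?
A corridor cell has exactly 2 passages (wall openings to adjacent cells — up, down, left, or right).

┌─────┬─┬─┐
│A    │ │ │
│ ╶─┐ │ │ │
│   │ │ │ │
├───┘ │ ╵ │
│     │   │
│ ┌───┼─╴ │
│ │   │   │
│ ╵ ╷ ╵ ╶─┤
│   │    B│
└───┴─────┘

Counting cells with exactly 2 passages:
Total corridor cells: 19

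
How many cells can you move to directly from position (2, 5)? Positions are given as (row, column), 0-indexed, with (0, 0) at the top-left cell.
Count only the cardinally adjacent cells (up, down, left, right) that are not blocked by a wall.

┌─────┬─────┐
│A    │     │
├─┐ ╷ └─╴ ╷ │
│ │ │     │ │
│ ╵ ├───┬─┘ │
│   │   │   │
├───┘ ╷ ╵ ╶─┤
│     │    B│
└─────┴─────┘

Checking passable neighbors of (2, 5):
Neighbors: (1, 5), (2, 4)
Count: 2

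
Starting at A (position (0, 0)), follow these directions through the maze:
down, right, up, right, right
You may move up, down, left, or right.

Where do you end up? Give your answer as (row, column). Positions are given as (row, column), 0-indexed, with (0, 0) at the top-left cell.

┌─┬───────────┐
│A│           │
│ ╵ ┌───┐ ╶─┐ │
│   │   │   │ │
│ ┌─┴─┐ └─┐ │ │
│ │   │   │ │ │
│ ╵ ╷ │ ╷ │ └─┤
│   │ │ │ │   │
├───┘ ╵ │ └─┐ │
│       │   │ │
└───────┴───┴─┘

Following directions step by step:
Start: (0, 0)
  down: (0, 0) → (1, 0)
  right: (1, 0) → (1, 1)
  up: (1, 1) → (0, 1)
  right: (0, 1) → (0, 2)
  right: (0, 2) → (0, 3)
Final position: (0, 3)

Path taken:

┌─┬───────────┐
│A│↱ → B      │
│ ╵ ┌───┐ ╶─┐ │
│↳ ↑│   │   │ │
│ ┌─┴─┐ └─┐ │ │
│ │   │   │ │ │
│ ╵ ╷ │ ╷ │ └─┤
│   │ │ │ │   │
├───┘ ╵ │ └─┐ │
│       │   │ │
└───────┴───┴─┘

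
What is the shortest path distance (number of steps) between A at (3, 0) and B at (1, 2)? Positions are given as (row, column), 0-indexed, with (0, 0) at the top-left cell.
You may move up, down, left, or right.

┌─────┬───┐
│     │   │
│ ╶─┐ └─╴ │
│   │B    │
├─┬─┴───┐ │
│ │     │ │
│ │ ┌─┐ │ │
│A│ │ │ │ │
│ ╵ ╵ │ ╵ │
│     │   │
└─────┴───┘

Finding path from (3, 0) to (1, 2):
Path: (3,0) → (4,0) → (4,1) → (3,1) → (2,1) → (2,2) → (2,3) → (3,3) → (4,3) → (4,4) → (3,4) → (2,4) → (1,4) → (1,3) → (1,2)
Distance: 14 steps

Solution:

┌─────┬───┐
│     │   │
│ ╶─┐ └─╴ │
│   │B ← ↰│
├─┬─┴───┐ │
│ │↱ → ↓│↑│
│ │ ┌─┐ │ │
│A│↑│ │↓│↑│
│ ╵ ╵ │ ╵ │
│↳ ↑  │↳ ↑│
└─────┴───┘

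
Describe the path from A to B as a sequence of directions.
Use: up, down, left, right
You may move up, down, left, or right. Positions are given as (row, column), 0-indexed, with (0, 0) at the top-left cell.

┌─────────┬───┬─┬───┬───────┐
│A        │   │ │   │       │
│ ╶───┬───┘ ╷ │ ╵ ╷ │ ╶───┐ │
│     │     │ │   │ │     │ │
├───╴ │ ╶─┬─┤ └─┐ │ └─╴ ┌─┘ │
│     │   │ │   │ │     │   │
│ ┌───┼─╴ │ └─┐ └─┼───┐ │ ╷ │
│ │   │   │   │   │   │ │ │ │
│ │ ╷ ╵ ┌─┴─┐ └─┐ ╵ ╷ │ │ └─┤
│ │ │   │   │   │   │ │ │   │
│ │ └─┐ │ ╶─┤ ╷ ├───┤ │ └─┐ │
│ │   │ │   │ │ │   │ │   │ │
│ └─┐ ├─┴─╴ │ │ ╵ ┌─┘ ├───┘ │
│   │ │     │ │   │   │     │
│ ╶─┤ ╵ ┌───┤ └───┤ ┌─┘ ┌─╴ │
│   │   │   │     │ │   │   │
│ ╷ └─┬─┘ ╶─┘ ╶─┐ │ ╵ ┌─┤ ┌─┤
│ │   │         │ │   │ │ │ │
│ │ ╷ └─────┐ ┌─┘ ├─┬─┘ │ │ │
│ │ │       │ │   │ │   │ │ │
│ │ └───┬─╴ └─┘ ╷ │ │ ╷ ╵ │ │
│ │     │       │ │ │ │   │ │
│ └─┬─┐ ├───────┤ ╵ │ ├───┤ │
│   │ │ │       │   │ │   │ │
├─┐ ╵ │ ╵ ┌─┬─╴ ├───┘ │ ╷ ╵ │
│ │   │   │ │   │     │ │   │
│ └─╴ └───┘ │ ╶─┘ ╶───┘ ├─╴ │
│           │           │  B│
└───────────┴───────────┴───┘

Finding the path and converting it to directions:
Path through cells: (0,0) → (1,0) → (1,1) → (1,2) → (2,2) → (2,1) → (2,0) → (3,0) → (4,0) → (5,0) → (6,0) → (7,0) → (7,1) → (8,1) → (9,1) → (10,1) → (10,2) → (10,3) → (11,3) → (12,3) → (12,4) → (11,4) → (11,5) → (11,6) → (11,7) → (12,7) → (12,6) → (13,6) → (13,7) → (13,8) → (13,9) → (13,10) → (13,11) → (12,11) → (11,11) → (11,12) → (12,12) → (12,13) → (13,13)
Directions: down, right, right, down, left, left, down, down, down, down, down, right, down, down, down, right, right, down, down, right, up, right, right, right, down, left, down, right, right, right, right, right, up, up, right, down, right, down

Solution:

┌─────────┬───┬─┬───┬───────┐
│A        │   │ │   │       │
│ ╶───┬───┘ ╷ │ ╵ ╷ │ ╶───┐ │
│↳ → ↓│     │ │   │ │     │ │
├───╴ │ ╶─┬─┤ └─┐ │ └─╴ ┌─┘ │
│↓ ← ↲│   │ │   │ │     │   │
│ ┌───┼─╴ │ └─┐ └─┼───┐ │ ╷ │
│↓│   │   │   │   │   │ │ │ │
│ │ ╷ ╵ ┌─┴─┐ └─┐ ╵ ╷ │ │ └─┤
│↓│ │   │   │   │   │ │ │   │
│ │ └─┐ │ ╶─┤ ╷ ├───┤ │ └─┐ │
│↓│   │ │   │ │ │   │ │   │ │
│ └─┐ ├─┴─╴ │ │ ╵ ┌─┘ ├───┘ │
│↓  │ │     │ │   │   │     │
│ ╶─┤ ╵ ┌───┤ └───┤ ┌─┘ ┌─╴ │
│↳ ↓│   │   │     │ │   │   │
│ ╷ └─┬─┘ ╶─┘ ╶─┐ │ ╵ ┌─┤ ┌─┤
│ │↓  │         │ │   │ │ │ │
│ │ ╷ └─────┐ ┌─┘ ├─┬─┘ │ │ │
│ │↓│       │ │   │ │   │ │ │
│ │ └───┬─╴ └─┘ ╷ │ │ ╷ ╵ │ │
│ │↳ → ↓│       │ │ │ │   │ │
│ └─┬─┐ ├───────┤ ╵ │ ├───┤ │
│   │ │↓│↱ → → ↓│   │ │↱ ↓│ │
├─┐ ╵ │ ╵ ┌─┬─╴ ├───┘ │ ╷ ╵ │
│ │   │↳ ↑│ │↓ ↲│     │↑│↳ ↓│
│ └─╴ └───┘ │ ╶─┘ ╶───┘ ├─╴ │
│           │↳ → → → → ↑│  B│
└───────────┴───────────┴───┘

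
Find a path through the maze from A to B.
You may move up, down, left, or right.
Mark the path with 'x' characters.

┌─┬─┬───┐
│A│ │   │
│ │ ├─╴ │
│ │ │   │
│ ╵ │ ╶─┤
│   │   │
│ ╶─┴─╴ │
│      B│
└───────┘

Finding the shortest path through the maze:
Path length: 6 steps
Directions: down → down → down → right → right → right

Solution:

┌─┬─┬───┐
│A│ │   │
│ │ ├─╴ │
│x│ │   │
│ ╵ │ ╶─┤
│x  │   │
│ ╶─┴─╴ │
│x x x B│
└───────┘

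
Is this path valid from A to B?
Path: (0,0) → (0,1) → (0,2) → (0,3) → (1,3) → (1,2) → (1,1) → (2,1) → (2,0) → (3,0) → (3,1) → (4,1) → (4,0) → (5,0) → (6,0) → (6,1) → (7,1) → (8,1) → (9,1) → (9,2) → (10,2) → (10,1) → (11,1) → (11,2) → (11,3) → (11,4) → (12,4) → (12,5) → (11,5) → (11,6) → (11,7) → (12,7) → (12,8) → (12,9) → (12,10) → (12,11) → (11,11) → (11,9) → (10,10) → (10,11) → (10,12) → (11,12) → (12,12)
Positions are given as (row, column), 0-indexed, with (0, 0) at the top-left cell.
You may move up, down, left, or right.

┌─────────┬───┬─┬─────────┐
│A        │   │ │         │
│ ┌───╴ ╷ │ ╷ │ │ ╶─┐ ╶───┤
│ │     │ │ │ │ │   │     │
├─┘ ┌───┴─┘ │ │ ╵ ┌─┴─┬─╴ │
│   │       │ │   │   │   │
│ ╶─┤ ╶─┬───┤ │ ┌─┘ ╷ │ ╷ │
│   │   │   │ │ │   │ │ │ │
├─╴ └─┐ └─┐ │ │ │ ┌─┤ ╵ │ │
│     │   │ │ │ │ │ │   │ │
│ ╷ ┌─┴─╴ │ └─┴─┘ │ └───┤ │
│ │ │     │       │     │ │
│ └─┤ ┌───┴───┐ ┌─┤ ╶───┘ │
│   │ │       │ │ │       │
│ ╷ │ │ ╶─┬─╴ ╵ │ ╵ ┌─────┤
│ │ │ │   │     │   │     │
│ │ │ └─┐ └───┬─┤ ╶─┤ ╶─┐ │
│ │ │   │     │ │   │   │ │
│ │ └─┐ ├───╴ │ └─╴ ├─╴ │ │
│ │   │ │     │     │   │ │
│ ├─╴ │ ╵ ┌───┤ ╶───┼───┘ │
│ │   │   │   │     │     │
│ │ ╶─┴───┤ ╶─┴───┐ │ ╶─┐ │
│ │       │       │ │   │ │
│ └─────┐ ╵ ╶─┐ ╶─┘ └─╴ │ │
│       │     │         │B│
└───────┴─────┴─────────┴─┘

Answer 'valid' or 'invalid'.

Checking path validity:
Result: Invalid move at step 37: cannot move from (11, 11) to (11, 9).

invalid

Correct solution:

┌─────────┬───┬─┬─────────┐
│A → → ↓  │   │ │         │
│ ┌───╴ ╷ │ ╷ │ │ ╶─┐ ╶───┤
│ │↓ ← ↲│ │ │ │ │   │     │
├─┘ ┌───┴─┘ │ │ ╵ ┌─┴─┬─╴ │
│↓ ↲│       │ │   │   │   │
│ ╶─┤ ╶─┬───┤ │ ┌─┘ ╷ │ ╷ │
│↳ ↓│   │   │ │ │   │ │ │ │
├─╴ └─┐ └─┐ │ │ │ ┌─┤ ╵ │ │
│↓ ↲  │   │ │ │ │ │ │   │ │
│ ╷ ┌─┴─╴ │ └─┴─┘ │ └───┤ │
│↓│ │     │       │     │ │
│ └─┤ ┌───┴───┐ ┌─┤ ╶───┘ │
│↳ ↓│ │       │ │ │       │
│ ╷ │ │ ╶─┬─╴ ╵ │ ╵ ┌─────┤
│ │↓│ │   │     │   │     │
│ │ │ └─┐ └───┬─┤ ╶─┤ ╶─┐ │
│ │↓│   │     │ │   │   │ │
│ │ └─┐ ├───╴ │ └─╴ ├─╴ │ │
│ │↳ ↓│ │     │     │   │ │
│ ├─╴ │ ╵ ┌───┤ ╶───┼───┘ │
│ │↓ ↲│   │   │     │↱ → ↓│
│ │ ╶─┴───┤ ╶─┴───┐ │ ╶─┐ │
│ │↳ → → ↓│↱ → ↓  │ │↑ ↰│↓│
│ └─────┐ ╵ ╶─┐ ╶─┘ └─╴ │ │
│       │↳ ↑  │↳ → → → ↑│B│
└───────┴─────┴─────────┴─┘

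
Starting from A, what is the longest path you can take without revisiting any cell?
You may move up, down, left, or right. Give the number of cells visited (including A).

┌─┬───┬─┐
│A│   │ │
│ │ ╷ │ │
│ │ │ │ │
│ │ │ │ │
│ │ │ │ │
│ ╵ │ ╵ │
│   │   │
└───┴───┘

Finding longest simple path using DFS:
Start: (0, 0)
Longest path visits 16 cells
Path: A → down → down → down → right → up → up → up → right → down → down → down → right → up → up → up

Solution:

┌─┬───┬─┐
│A│↱ ↓│B│
│ │ ╷ │ │
│↓│↑│↓│↑│
│ │ │ │ │
│↓│↑│↓│↑│
│ ╵ │ ╵ │
│↳ ↑│↳ ↑│
└───┴───┘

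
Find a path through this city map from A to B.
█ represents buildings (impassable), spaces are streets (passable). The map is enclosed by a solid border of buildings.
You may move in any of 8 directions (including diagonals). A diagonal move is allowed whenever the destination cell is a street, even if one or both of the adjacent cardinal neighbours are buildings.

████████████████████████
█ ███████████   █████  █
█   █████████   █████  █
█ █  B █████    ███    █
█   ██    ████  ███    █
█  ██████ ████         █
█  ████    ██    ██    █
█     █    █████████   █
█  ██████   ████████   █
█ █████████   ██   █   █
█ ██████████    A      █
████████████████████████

Finding the shortest path from A to B:
Movement: 8-directional
Path length: 12 steps
Directions: left → left → left → up-left → up-left → up-left → up → up-left → up-left → left → left → up-left

Solution:

████████████████████████
█ ███████████   █████  █
█   █████████   █████  █
█ █  B █████    ███    █
█   ██↖←← ████  ███    █
█  ██████↖████         █
█  ████   ↖██    ██    █
█     █   ↑█████████   █
█  ██████  ↖████████   █
█ █████████ ↖ ██   █   █
█ ██████████ ↖←←A      █
████████████████████████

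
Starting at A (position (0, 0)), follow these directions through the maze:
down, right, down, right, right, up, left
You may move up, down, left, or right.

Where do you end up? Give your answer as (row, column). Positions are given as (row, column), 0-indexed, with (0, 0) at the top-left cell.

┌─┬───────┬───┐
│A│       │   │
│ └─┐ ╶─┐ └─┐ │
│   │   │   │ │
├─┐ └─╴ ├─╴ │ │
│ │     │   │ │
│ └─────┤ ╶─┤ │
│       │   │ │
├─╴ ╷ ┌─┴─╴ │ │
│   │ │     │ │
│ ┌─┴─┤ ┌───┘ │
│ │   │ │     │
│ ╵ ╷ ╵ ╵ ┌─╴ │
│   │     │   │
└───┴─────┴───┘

Following directions step by step:
Start: (0, 0)
  down: (0, 0) → (1, 0)
  right: (1, 0) → (1, 1)
  down: (1, 1) → (2, 1)
  right: (2, 1) → (2, 2)
  right: (2, 2) → (2, 3)
  up: (2, 3) → (1, 3)
  left: (1, 3) → (1, 2)
Final position: (1, 2)

Path taken:

┌─┬───────┬───┐
│A│       │   │
│ └─┐ ╶─┐ └─┐ │
│↳ ↓│B ↰│   │ │
├─┐ └─╴ ├─╴ │ │
│ │↳ → ↑│   │ │
│ └─────┤ ╶─┤ │
│       │   │ │
├─╴ ╷ ┌─┴─╴ │ │
│   │ │     │ │
│ ┌─┴─┤ ┌───┘ │
│ │   │ │     │
│ ╵ ╷ ╵ ╵ ┌─╴ │
│   │     │   │
└───┴─────┴───┘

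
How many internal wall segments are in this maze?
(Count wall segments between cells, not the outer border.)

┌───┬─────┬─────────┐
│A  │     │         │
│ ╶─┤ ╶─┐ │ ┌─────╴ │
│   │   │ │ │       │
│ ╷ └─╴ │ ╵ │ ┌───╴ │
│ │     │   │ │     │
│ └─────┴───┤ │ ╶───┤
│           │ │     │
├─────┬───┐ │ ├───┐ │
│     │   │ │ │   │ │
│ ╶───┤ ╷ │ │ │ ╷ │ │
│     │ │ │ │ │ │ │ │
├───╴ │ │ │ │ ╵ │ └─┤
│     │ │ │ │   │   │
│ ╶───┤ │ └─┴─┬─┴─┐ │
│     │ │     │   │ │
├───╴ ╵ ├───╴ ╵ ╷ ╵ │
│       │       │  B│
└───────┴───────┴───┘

Counting internal wall segments:
Total internal walls: 72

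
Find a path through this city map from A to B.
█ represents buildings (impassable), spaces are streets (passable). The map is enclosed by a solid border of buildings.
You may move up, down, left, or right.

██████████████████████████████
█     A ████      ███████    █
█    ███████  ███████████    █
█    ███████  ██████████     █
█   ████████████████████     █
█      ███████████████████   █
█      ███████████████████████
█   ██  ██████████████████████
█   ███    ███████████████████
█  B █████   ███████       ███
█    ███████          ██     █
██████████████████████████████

Finding the shortest path from A to B:
Movement: cardinal only
Path length: 11 steps
Directions: left → left → down → down → left → down → down → down → down → down → down

Solution:

██████████████████████████████
█   ↓←A ████      ███████    █
█   ↓███████  ███████████    █
█  ↓↲███████  ██████████     █
█  ↓████████████████████     █
█  ↓   ███████████████████   █
█  ↓   ███████████████████████
█  ↓██  ██████████████████████
█  ↓███    ███████████████████
█  B █████   ███████       ███
█    ███████          ██     █
██████████████████████████████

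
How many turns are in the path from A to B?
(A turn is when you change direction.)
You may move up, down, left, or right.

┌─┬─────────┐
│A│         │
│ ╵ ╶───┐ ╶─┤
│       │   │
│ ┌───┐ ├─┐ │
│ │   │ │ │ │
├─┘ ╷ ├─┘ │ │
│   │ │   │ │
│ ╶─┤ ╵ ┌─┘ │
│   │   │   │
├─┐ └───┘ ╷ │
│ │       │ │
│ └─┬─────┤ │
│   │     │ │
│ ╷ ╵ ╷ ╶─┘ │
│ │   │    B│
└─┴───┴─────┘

Directions: down, right, up, right, right, right, down, right, down, down, down, down, down, down
Number of turns: 6

Solution:

┌─┬─────────┐
│A│↱ → → ↓  │
│ ╵ ╶───┐ ╶─┤
│↳ ↑    │↳ ↓│
│ ┌───┐ ├─┐ │
│ │   │ │ │↓│
├─┘ ╷ ├─┘ │ │
│   │ │   │↓│
│ ╶─┤ ╵ ┌─┘ │
│   │   │  ↓│
├─┐ └───┘ ╷ │
│ │       │↓│
│ └─┬─────┤ │
│   │     │↓│
│ ╷ ╵ ╷ ╶─┘ │
│ │   │    B│
└─┴───┴─────┘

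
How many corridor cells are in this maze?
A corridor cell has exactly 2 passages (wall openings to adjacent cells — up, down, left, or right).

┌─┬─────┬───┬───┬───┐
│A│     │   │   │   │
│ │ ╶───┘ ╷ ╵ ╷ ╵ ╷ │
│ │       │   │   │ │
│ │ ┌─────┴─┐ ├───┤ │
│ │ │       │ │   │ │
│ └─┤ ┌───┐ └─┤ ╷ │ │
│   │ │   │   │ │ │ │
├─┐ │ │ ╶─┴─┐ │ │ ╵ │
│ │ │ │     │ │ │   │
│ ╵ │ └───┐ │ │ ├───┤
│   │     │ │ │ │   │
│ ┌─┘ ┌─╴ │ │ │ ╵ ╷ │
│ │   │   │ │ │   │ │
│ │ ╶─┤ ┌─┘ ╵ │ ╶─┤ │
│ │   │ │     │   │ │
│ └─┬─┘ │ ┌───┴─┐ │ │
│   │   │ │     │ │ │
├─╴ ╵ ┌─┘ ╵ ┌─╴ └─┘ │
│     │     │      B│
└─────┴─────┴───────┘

Counting cells with exactly 2 passages:
Total corridor cells: 80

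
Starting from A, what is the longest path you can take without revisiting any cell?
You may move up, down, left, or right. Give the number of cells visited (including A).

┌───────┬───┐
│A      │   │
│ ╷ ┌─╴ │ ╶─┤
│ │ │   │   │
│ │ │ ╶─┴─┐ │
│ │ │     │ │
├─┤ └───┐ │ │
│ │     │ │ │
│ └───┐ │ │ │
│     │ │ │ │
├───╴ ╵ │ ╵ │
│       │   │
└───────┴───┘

Finding longest simple path using DFS:
Start: (0, 0)
Longest path visits 20 cells
Path: A → right → right → right → down → left → down → right → right → down → down → down → right → up → up → up → up → left → up → right

Solution:

┌───────┬───┐
│A → → ↓│↱ B│
│ ╷ ┌─╴ │ ╶─┤
│ │ │↓ ↲│↑ ↰│
│ │ │ ╶─┴─┐ │
│ │ │↳ → ↓│↑│
├─┤ └───┐ │ │
│ │     │↓│↑│
│ └───┐ │ │ │
│     │ │↓│↑│
├───╴ ╵ │ ╵ │
│       │↳ ↑│
└───────┴───┘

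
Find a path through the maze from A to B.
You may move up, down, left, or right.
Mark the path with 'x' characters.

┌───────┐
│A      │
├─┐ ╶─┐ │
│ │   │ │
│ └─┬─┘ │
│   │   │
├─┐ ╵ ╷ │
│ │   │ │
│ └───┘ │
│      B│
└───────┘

Finding the shortest path through the maze:
Path length: 7 steps
Directions: right → right → right → down → down → down → down

Solution:

┌───────┐
│A x x x│
├─┐ ╶─┐ │
│ │   │x│
│ └─┬─┘ │
│   │  x│
├─┐ ╵ ╷ │
│ │   │x│
│ └───┘ │
│      B│
└───────┘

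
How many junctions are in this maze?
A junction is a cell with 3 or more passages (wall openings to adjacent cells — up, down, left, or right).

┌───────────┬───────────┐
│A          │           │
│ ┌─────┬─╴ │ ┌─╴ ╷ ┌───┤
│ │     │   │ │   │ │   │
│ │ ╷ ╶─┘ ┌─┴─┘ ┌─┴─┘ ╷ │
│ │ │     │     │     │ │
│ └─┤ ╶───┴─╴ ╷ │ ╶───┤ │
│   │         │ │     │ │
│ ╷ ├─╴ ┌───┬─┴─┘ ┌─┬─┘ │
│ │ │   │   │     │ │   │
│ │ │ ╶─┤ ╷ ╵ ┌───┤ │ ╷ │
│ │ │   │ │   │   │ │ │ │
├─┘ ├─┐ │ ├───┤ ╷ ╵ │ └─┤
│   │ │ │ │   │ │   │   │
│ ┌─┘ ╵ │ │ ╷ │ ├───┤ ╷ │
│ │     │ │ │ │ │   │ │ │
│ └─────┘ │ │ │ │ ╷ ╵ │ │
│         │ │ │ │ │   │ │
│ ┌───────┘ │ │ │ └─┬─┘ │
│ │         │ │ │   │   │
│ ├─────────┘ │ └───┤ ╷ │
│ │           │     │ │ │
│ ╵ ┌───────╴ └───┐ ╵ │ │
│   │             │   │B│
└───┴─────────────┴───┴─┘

Checking each cell for number of passages:

Junctions found (3+ passages):
  (0, 8): 3 passages
  (0, 9): 3 passages
  (1, 2): 3 passages
  (2, 2): 3 passages
  (2, 6): 3 passages
  (2, 7): 3 passages
  (3, 0): 3 passages
  (3, 3): 3 passages
  (3, 8): 3 passages
  (4, 11): 3 passages
  (6, 10): 3 passages
  (7, 2): 3 passages
  (8, 0): 3 passages
  (9, 11): 3 passages
  (10, 6): 3 passages
  (11, 6): 3 passages
Total junctions: 16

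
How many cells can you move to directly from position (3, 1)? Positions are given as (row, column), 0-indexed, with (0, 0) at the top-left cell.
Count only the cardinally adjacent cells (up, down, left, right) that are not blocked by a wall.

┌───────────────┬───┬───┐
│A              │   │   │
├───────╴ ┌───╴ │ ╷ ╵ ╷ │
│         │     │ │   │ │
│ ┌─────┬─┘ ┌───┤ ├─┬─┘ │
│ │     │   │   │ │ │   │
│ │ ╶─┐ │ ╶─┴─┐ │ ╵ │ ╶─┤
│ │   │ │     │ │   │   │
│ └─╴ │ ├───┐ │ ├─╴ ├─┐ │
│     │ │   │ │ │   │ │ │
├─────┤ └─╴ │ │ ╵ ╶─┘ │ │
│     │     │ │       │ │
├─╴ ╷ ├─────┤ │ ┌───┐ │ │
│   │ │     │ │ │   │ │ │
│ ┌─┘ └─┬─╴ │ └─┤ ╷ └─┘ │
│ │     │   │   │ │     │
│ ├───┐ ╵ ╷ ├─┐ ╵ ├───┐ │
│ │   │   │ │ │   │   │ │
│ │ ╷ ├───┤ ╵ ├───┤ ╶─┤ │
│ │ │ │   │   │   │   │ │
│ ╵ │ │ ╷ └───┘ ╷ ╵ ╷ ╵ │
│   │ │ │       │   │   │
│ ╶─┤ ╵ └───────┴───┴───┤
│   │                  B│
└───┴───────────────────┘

Checking passable neighbors of (3, 1):
Neighbors: (2, 1), (3, 2)
Count: 2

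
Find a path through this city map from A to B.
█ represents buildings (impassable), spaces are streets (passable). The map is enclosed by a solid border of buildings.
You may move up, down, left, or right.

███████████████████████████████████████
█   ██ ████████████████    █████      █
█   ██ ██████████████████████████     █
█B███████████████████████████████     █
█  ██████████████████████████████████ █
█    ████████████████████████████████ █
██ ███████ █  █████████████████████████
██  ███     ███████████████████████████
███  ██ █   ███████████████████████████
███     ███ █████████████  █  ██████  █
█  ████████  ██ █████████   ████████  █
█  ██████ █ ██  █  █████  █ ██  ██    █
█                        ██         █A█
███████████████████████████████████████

Finding the shortest path from A to B:
Movement: cardinal only
Path length: 55 steps
Directions: up → left → left → down → left → left → left → left → left → left → left → left → up → up → left → left → down → left → down → left → left → left → left → left → left → left → left → left → left → left → left → left → up → up → up → up → up → left → left → left → left → down → down → left → left → left → up → left → up → left → up → up → up → left → up

Solution:

███████████████████████████████████████
█   ██ ████████████████    █████      █
█   ██ ██████████████████████████     █
█B███████████████████████████████     █
█↑↰██████████████████████████████████ █
█ ↑  ████████████████████████████████ █
██↑███████ █  █████████████████████████
██↑↰███↓←←←↰███████████████████████████
███↑↰██↓█  ↑███████████████████████████
███ ↑←←↲███↑█████████████  █  ██████  █
█  ████████↑ ██ █████████↓←↰████████  █
█  ██████ █↑██  █  █████↓↲█↑██  ██ ↓←↰█
█          ↑←←←←←←←←←←←←↲██↑←←←←←←←↲█A█
███████████████████████████████████████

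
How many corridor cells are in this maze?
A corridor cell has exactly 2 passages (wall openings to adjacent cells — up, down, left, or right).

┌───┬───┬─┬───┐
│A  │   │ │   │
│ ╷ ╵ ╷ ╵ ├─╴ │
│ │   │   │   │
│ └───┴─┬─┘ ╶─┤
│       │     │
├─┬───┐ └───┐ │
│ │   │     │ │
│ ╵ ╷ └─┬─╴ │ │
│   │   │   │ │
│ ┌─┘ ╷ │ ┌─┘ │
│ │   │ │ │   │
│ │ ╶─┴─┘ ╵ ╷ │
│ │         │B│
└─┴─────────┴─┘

Counting cells with exactly 2 passages:
Total corridor cells: 37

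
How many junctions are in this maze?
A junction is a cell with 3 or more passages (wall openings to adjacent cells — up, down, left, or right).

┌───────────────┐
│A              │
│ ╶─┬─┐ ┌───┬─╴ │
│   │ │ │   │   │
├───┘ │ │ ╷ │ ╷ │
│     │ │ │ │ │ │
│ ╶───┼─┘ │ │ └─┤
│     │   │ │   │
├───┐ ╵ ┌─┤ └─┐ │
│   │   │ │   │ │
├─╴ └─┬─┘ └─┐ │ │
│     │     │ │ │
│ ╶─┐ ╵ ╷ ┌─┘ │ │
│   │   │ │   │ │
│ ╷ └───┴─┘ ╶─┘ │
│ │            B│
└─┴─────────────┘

Checking each cell for number of passages:

Junctions found (3+ passages):
  (0, 3): 3 passages
  (1, 7): 3 passages
  (5, 1): 3 passages
  (5, 4): 4 passages
  (6, 0): 3 passages
  (7, 5): 3 passages
Total junctions: 6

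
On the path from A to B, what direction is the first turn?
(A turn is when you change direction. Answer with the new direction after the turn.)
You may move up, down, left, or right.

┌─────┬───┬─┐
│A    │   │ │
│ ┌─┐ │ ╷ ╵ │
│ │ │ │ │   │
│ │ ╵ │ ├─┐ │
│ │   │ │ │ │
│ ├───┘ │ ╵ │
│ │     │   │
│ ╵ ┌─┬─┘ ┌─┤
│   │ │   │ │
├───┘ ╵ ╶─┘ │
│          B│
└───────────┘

Directions: down, down, down, down, right, up, right, right, up, up, up, right, down, right, down, down, left, down, left, down, right, right
First turn direction: right

Solution:

┌─────┬───┬─┐
│A    │↱ ↓│ │
│ ┌─┐ │ ╷ ╵ │
│↓│ │ │↑│↳ ↓│
│ │ ╵ │ ├─┐ │
│↓│   │↑│ │↓│
│ ├───┘ │ ╵ │
│↓│↱ → ↑│↓ ↲│
│ ╵ ┌─┬─┘ ┌─┤
│↳ ↑│ │↓ ↲│ │
├───┘ ╵ ╶─┘ │
│      ↳ → B│
└───────────┘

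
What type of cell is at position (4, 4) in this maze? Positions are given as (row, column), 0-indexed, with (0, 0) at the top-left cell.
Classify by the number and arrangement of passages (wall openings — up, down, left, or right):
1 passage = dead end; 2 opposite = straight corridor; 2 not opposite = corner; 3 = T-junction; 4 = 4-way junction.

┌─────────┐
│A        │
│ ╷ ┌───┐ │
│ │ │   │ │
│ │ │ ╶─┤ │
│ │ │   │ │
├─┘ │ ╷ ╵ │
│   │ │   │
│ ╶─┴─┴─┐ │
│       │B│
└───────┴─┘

Checking cell at (4, 4):
Number of passages: 1
Cell type: dead end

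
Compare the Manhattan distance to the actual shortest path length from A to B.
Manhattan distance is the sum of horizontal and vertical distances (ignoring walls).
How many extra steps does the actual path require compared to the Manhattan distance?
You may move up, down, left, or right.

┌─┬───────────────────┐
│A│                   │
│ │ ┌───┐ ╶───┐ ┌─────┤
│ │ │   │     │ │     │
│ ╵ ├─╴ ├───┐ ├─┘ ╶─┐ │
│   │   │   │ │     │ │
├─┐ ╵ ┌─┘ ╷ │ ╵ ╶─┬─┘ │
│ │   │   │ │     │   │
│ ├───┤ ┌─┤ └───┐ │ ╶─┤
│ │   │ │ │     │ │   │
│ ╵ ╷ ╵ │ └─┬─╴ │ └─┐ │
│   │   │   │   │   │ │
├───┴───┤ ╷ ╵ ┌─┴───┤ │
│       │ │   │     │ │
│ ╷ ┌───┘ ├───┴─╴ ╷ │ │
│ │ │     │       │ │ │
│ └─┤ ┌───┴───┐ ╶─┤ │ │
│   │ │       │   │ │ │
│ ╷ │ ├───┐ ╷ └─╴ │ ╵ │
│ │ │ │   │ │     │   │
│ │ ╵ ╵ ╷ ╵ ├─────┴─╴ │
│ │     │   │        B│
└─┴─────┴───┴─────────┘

Manhattan distance: |10 - 0| + |10 - 0| = 20
Actual path length: 30
Extra steps: 30 - 20 = 10

Solution:

┌─┬───────────────────┐
│A│↱ → → ↓            │
│ │ ┌───┐ ╶───┐ ┌─────┤
│↓│↑│   │↳ → ↓│ │↱ → ↓│
│ ╵ ├─╴ ├───┐ ├─┘ ╶─┐ │
│↳ ↑│   │   │↓│↱ ↑  │↓│
├─┐ ╵ ┌─┘ ╷ │ ╵ ╶─┬─┘ │
│ │   │   │ │↳ ↑  │↓ ↲│
│ ├───┤ ┌─┤ └───┐ │ ╶─┤
│ │   │ │ │     │ │↳ ↓│
│ ╵ ╷ ╵ │ └─┬─╴ │ └─┐ │
│   │   │   │   │   │↓│
├───┴───┤ ╷ ╵ ┌─┴───┤ │
│       │ │   │     │↓│
│ ╷ ┌───┘ ├───┴─╴ ╷ │ │
│ │ │     │       │ │↓│
│ └─┤ ┌───┴───┐ ╶─┤ │ │
│   │ │       │   │ │↓│
│ ╷ │ ├───┐ ╷ └─╴ │ ╵ │
│ │ │ │   │ │     │  ↓│
│ │ ╵ ╵ ╷ ╵ ├─────┴─╴ │
│ │     │   │        B│
└─┴─────┴───┴─────────┘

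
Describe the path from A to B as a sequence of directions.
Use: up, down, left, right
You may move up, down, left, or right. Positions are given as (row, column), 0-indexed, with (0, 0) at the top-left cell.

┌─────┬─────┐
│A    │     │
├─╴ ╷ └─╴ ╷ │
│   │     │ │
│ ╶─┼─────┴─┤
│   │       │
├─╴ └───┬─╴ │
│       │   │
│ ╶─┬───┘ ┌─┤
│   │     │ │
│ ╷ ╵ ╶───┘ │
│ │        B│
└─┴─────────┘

Finding the path and converting it to directions:
Path through cells: (0,0) → (0,1) → (1,1) → (1,0) → (2,0) → (2,1) → (3,1) → (3,0) → (4,0) → (4,1) → (5,1) → (5,2) → (5,3) → (5,4) → (5,5)
Directions: right, down, left, down, right, down, left, down, right, down, right, right, right, right

Solution:

┌─────┬─────┐
│A ↓  │     │
├─╴ ╷ └─╴ ╷ │
│↓ ↲│     │ │
│ ╶─┼─────┴─┤
│↳ ↓│       │
├─╴ └───┬─╴ │
│↓ ↲    │   │
│ ╶─┬───┘ ┌─┤
│↳ ↓│     │ │
│ ╷ ╵ ╶───┘ │
│ │↳ → → → B│
└─┴─────────┘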